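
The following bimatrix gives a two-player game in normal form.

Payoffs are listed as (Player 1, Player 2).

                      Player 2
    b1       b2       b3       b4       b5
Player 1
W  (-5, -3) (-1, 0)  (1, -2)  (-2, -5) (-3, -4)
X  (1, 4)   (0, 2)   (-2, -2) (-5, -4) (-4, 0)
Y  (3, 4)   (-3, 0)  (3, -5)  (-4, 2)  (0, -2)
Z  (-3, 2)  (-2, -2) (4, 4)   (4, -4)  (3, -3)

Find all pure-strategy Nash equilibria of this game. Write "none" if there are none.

(W, b1): Player 1 can switch to X (-5 → 1). Not NE.
(W, b2): Player 1 can switch to X (-1 → 0). Not NE.
(W, b3): Player 1 can switch to Y (1 → 3). Not NE.
(W, b4): Player 1 can switch to Z (-2 → 4). Not NE.
(W, b5): Player 1 can switch to Y (-3 → 0). Not NE.
(X, b1): Player 1 can switch to Y (1 → 3). Not NE.
(X, b2): Player 2 can switch to b1 (2 → 4). Not NE.
(X, b3): Player 1 can switch to W (-2 → 1). Not NE.
(Y, b1): Player 1 gets 3, best alternative 1; Player 2 gets 4, best alternative 2. No profitable deviation — NE.
(Z, b3): Player 1 gets 4, best alternative 3; Player 2 gets 4, best alternative 2. No profitable deviation — NE.
(The remaining 10 profiles each have a profitable deviation by the same check.)

Pure-strategy Nash equilibria: (Y, b1) and (Z, b3)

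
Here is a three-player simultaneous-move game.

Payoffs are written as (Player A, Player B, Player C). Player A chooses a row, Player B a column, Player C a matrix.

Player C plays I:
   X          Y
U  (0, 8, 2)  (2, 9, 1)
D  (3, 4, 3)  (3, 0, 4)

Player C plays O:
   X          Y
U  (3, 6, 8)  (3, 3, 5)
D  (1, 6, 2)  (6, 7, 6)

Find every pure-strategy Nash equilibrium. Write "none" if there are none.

Player A against (X, I): payoffs 0, 3 → best response D.
Player A against (X, O): payoffs 3, 1 → best response U.
Player A against (Y, I): payoffs 2, 3 → best response D.
Player A against (Y, O): payoffs 3, 6 → best response D.
Player B against (U, I): payoffs 8, 9 → best response Y.
Player B against (U, O): payoffs 6, 3 → best response X.
Player B against (D, I): payoffs 4, 0 → best response X.
Player B against (D, O): payoffs 6, 7 → best response Y.
Player C against (U, X): payoffs 2, 8 → best response O.
Player C against (U, Y): payoffs 1, 5 → best response O.
Player C against (D, X): payoffs 3, 2 → best response I.
Player C against (D, Y): payoffs 4, 6 → best response O.
Mutual best responses: (U, X, O); (D, X, I); (D, Y, O).

(U, X, O); (D, X, I); (D, Y, O)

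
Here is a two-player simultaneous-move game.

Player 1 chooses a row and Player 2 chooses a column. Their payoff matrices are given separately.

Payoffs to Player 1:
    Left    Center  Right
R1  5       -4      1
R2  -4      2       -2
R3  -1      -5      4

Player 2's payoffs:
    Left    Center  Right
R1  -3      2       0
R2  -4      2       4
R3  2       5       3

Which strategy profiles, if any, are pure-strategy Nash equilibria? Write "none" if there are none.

Player 1 against Left: payoffs 5, -4, -1 → best response R1.
Player 1 against Center: payoffs -4, 2, -5 → best response R2.
Player 1 against Right: payoffs 1, -2, 4 → best response R3.
Player 2 against R1: payoffs -3, 2, 0 → best response Center.
Player 2 against R2: payoffs -4, 2, 4 → best response Right.
Player 2 against R3: payoffs 2, 5, 3 → best response Center.
No profile is a mutual best response for all players.

There is no pure-strategy Nash equilibrium.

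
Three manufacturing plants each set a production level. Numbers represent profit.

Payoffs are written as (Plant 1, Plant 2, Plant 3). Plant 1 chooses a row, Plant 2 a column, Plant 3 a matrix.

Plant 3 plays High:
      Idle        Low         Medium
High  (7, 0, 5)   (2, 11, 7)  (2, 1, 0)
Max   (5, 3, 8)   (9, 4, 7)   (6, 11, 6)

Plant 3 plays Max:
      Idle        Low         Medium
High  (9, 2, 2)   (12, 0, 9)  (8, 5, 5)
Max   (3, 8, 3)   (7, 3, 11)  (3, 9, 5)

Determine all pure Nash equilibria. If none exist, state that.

The pure Nash equilibria are (High, Medium, Max) and (Max, Medium, High).

For each player, find the best response to each opponent profile; mutual best responses are the pure NE.
Plant 1 against (Idle, High): payoffs 7, 5 → best response High.
Plant 1 against (Idle, Max): payoffs 9, 3 → best response High.
Plant 1 against (Low, High): payoffs 2, 9 → best response Max.
Plant 1 against (Low, Max): payoffs 12, 7 → best response High.
Plant 1 against (Medium, High): payoffs 2, 6 → best response Max.
Plant 1 against (Medium, Max): payoffs 8, 3 → best response High.
Plant 2 against (High, High): payoffs 0, 11, 1 → best response Low.
Plant 2 against (High, Max): payoffs 2, 0, 5 → best response Medium.
Plant 2 against (Max, High): payoffs 3, 4, 11 → best response Medium.
Plant 2 against (Max, Max): payoffs 8, 3, 9 → best response Medium.
Plant 3 against (High, Idle): payoffs 5, 2 → best response High.
Plant 3 against (High, Low): payoffs 7, 9 → best response Max.
Plant 3 against (High, Medium): payoffs 0, 5 → best response Max.
Plant 3 against (Max, Idle): payoffs 8, 3 → best response High.
Plant 3 against (Max, Low): payoffs 7, 11 → best response Max.
Plant 3 against (Max, Medium): payoffs 6, 5 → best response High.
Mutual best responses: (High, Medium, Max); (Max, Medium, High).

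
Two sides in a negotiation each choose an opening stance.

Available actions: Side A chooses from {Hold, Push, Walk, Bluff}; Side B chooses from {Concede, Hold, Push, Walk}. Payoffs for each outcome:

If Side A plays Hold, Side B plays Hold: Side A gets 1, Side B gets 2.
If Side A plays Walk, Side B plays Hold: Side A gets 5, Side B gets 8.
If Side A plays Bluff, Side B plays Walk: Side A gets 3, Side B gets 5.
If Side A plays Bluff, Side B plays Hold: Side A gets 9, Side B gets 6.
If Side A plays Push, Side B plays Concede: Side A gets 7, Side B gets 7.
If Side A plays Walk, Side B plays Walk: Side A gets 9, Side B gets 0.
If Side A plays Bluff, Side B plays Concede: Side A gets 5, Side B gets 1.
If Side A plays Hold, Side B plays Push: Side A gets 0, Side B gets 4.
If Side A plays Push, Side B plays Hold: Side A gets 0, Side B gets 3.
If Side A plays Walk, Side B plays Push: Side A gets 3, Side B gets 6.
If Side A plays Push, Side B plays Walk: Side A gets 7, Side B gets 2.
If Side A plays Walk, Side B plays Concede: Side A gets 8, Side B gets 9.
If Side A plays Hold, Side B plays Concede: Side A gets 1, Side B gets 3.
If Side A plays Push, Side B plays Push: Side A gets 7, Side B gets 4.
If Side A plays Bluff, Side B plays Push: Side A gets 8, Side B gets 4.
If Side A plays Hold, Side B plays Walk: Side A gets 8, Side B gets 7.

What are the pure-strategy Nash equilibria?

(Walk, Concede) and (Bluff, Hold)

Side A against Concede: payoffs 1, 7, 8, 5 → best response Walk.
Side A against Hold: payoffs 1, 0, 5, 9 → best response Bluff.
Side A against Push: payoffs 0, 7, 3, 8 → best response Bluff.
Side A against Walk: payoffs 8, 7, 9, 3 → best response Walk.
Side B against Hold: payoffs 3, 2, 4, 7 → best response Walk.
Side B against Push: payoffs 7, 3, 4, 2 → best response Concede.
Side B against Walk: payoffs 9, 8, 6, 0 → best response Concede.
Side B against Bluff: payoffs 1, 6, 4, 5 → best response Hold.
Mutual best responses: (Walk, Concede); (Bluff, Hold).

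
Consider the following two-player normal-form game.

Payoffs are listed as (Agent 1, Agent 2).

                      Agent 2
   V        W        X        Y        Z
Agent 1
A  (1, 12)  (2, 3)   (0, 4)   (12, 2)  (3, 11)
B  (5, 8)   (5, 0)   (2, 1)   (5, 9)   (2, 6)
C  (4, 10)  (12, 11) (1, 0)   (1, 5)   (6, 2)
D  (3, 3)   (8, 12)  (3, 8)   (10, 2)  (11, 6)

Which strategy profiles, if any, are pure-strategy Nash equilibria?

Pure NE: (C, W)

(A, V): Agent 1 can switch to B (1 → 5). Not NE.
(A, W): Agent 1 can switch to B (2 → 5). Not NE.
(A, X): Agent 1 can switch to B (0 → 2). Not NE.
(A, Y): Agent 2 can switch to V (2 → 12). Not NE.
(A, Z): Agent 1 can switch to C (3 → 6). Not NE.
(B, V): Agent 2 can switch to Y (8 → 9). Not NE.
(B, W): Agent 1 can switch to C (5 → 12). Not NE.
(B, X): Agent 1 can switch to D (2 → 3). Not NE.
(B, Y): Agent 1 can switch to A (5 → 12). Not NE.
(B, Z): Agent 1 can switch to A (2 → 3). Not NE.
(C, V): Agent 1 can switch to B (4 → 5). Not NE.
(C, W): Agent 1 gets 12, best alternative 8; Agent 2 gets 11, best alternative 10. No profitable deviation — NE.
(C, X): Agent 1 can switch to B (1 → 2). Not NE.
(The remaining 7 profiles each have a profitable deviation by the same check.)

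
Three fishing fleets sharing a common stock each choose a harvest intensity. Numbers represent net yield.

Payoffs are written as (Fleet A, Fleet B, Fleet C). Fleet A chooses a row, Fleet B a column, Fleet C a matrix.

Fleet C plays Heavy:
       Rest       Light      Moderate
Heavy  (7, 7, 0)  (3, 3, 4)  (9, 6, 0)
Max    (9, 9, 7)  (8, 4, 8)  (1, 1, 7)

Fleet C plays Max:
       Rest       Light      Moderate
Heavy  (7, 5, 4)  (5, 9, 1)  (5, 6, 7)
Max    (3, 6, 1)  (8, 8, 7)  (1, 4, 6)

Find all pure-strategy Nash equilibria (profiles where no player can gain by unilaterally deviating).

(Max, Rest, Heavy)

Check each profile: it is a Nash equilibrium iff no player can strictly gain by switching unilaterally.
(Heavy, Rest, Heavy): Fleet A can switch to Max (7 → 9). Not NE.
(Heavy, Rest, Max): Fleet B can switch to Light (5 → 9). Not NE.
(Heavy, Light, Heavy): Fleet A can switch to Max (3 → 8). Not NE.
(Heavy, Light, Max): Fleet A can switch to Max (5 → 8). Not NE.
(Heavy, Moderate, Heavy): Fleet B can switch to Rest (6 → 7). Not NE.
(Heavy, Moderate, Max): Fleet B can switch to Light (6 → 9). Not NE.
(Max, Rest, Heavy): Fleet A gets 9, best alternative 7; Fleet B gets 9, best alternative 4; Fleet C gets 7, best alternative 1. No profitable deviation — NE.
(The remaining 5 profiles each have a profitable deviation by the same check.)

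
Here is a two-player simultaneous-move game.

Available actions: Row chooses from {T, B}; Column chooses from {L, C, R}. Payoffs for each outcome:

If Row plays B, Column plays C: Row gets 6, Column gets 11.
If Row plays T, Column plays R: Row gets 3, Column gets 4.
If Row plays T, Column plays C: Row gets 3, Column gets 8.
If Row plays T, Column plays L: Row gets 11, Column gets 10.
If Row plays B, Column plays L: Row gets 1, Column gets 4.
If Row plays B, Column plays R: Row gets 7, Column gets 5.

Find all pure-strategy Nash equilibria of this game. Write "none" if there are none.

Mark each player's best response to every combination of opponents' strategies; a profile where every player is best-responding is a pure Nash equilibrium.
Row against L: payoffs 11, 1 → best response T.
Row against C: payoffs 3, 6 → best response B.
Row against R: payoffs 3, 7 → best response B.
Column against T: payoffs 10, 8, 4 → best response L.
Column against B: payoffs 4, 11, 5 → best response C.
Mutual best responses: (T, L); (B, C).

Pure-strategy Nash equilibria: (T, L), (B, C)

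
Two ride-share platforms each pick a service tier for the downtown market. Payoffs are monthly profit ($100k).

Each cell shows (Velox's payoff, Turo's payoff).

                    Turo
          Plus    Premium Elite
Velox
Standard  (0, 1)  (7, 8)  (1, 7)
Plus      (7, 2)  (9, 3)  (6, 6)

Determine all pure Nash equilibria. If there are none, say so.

The unique pure-strategy Nash equilibrium is (Plus, Elite).

(Standard, Plus): Velox can switch to Plus (0 → 7). Not NE.
(Standard, Premium): Velox can switch to Plus (7 → 9). Not NE.
(Standard, Elite): Velox can switch to Plus (1 → 6). Not NE.
(Plus, Plus): Turo can switch to Premium (2 → 3). Not NE.
(Plus, Premium): Turo can switch to Elite (3 → 6). Not NE.
(Plus, Elite): Velox gets 6, best alternative 1; Turo gets 6, best alternative 3. No profitable deviation — NE.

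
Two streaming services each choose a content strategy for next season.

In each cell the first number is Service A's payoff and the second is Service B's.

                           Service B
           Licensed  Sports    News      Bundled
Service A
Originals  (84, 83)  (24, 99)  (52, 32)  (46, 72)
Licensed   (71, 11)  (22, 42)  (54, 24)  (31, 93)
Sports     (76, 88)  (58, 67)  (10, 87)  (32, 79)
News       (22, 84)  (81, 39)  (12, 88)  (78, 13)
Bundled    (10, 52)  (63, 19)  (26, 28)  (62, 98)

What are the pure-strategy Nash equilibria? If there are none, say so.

Mark each player's best response to every combination of opponents' strategies; a profile where every player is best-responding is a pure Nash equilibrium.
Service A against Licensed: payoffs 84, 71, 76, 22, 10 → best response Originals.
Service A against Sports: payoffs 24, 22, 58, 81, 63 → best response News.
Service A against News: payoffs 52, 54, 10, 12, 26 → best response Licensed.
Service A against Bundled: payoffs 46, 31, 32, 78, 62 → best response News.
Service B against Originals: payoffs 83, 99, 32, 72 → best response Sports.
Service B against Licensed: payoffs 11, 42, 24, 93 → best response Bundled.
Service B against Sports: payoffs 88, 67, 87, 79 → best response Licensed.
Service B against News: payoffs 84, 39, 88, 13 → best response News.
Service B against Bundled: payoffs 52, 19, 28, 98 → best response Bundled.
No profile is a mutual best response for all players.

There is no pure-strategy Nash equilibrium.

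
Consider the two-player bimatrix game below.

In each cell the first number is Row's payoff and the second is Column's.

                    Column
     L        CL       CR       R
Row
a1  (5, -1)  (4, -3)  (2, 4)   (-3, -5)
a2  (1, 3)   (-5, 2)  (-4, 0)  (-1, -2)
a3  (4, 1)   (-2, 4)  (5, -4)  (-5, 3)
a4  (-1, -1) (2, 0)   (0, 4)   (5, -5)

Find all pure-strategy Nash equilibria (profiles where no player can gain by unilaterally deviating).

(a1, L): Column can switch to CR (-1 → 4). Not NE.
(a1, CL): Column can switch to L (-3 → -1). Not NE.
(a1, CR): Row can switch to a3 (2 → 5). Not NE.
(a1, R): Row can switch to a2 (-3 → -1). Not NE.
(a2, L): Row can switch to a1 (1 → 5). Not NE.
(a2, CL): Row can switch to a1 (-5 → 4). Not NE.
(a2, CR): Row can switch to a1 (-4 → 2). Not NE.
(a2, R): Row can switch to a4 (-1 → 5). Not NE.
(The remaining 8 profiles each have a profitable deviation by the same check.)

No pure-strategy Nash equilibrium.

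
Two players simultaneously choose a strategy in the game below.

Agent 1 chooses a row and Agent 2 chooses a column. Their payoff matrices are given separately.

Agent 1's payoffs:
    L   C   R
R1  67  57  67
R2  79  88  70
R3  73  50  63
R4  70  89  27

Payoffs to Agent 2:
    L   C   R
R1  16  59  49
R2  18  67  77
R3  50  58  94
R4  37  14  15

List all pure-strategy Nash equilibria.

The unique pure-strategy Nash equilibrium is (R2, R).

Agent 1 against L: payoffs 67, 79, 73, 70 → best response R2.
Agent 1 against C: payoffs 57, 88, 50, 89 → best response R4.
Agent 1 against R: payoffs 67, 70, 63, 27 → best response R2.
Agent 2 against R1: payoffs 16, 59, 49 → best response C.
Agent 2 against R2: payoffs 18, 67, 77 → best response R.
Agent 2 against R3: payoffs 50, 58, 94 → best response R.
Agent 2 against R4: payoffs 37, 14, 15 → best response L.
Mutual best responses: (R2, R).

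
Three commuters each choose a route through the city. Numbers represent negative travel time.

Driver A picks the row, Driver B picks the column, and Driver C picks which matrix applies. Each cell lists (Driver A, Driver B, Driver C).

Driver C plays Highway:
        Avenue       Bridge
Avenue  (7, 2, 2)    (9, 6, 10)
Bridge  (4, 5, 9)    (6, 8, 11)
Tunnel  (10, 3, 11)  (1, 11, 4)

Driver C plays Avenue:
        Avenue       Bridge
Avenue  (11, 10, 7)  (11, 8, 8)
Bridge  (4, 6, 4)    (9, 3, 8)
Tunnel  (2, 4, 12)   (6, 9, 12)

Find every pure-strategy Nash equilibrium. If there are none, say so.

For each player, find the best response to each opponent profile; mutual best responses are the pure NE.
Driver A against (Avenue, Highway): payoffs 7, 4, 10 → best response Tunnel.
Driver A against (Avenue, Avenue): payoffs 11, 4, 2 → best response Avenue.
Driver A against (Bridge, Highway): payoffs 9, 6, 1 → best response Avenue.
Driver A against (Bridge, Avenue): payoffs 11, 9, 6 → best response Avenue.
Driver B against (Avenue, Highway): payoffs 2, 6 → best response Bridge.
Driver B against (Avenue, Avenue): payoffs 10, 8 → best response Avenue.
Driver B against (Bridge, Highway): payoffs 5, 8 → best response Bridge.
Driver B against (Bridge, Avenue): payoffs 6, 3 → best response Avenue.
Driver B against (Tunnel, Highway): payoffs 3, 11 → best response Bridge.
Driver B against (Tunnel, Avenue): payoffs 4, 9 → best response Bridge.
Driver C against (Avenue, Avenue): payoffs 2, 7 → best response Avenue.
Driver C against (Avenue, Bridge): payoffs 10, 8 → best response Highway.
Driver C against (Bridge, Avenue): payoffs 9, 4 → best response Highway.
Driver C against (Bridge, Bridge): payoffs 11, 8 → best response Highway.
Driver C against (Tunnel, Avenue): payoffs 11, 12 → best response Avenue.
Driver C against (Tunnel, Bridge): payoffs 4, 12 → best response Avenue.
Mutual best responses: (Avenue, Avenue, Avenue); (Avenue, Bridge, Highway).

(Avenue, Avenue, Avenue); (Avenue, Bridge, Highway)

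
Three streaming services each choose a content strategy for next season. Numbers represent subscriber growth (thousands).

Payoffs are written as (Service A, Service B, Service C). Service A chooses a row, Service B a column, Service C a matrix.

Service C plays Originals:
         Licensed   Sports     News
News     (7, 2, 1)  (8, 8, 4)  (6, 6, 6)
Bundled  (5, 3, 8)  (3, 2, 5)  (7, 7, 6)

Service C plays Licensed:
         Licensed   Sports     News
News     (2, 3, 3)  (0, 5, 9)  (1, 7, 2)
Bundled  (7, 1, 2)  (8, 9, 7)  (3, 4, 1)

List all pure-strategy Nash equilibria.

Service A against (Licensed, Originals): payoffs 7, 5 → best response News.
Service A against (Licensed, Licensed): payoffs 2, 7 → best response Bundled.
Service A against (Sports, Originals): payoffs 8, 3 → best response News.
Service A against (Sports, Licensed): payoffs 0, 8 → best response Bundled.
Service A against (News, Originals): payoffs 6, 7 → best response Bundled.
Service A against (News, Licensed): payoffs 1, 3 → best response Bundled.
Service B against (News, Originals): payoffs 2, 8, 6 → best response Sports.
Service B against (News, Licensed): payoffs 3, 5, 7 → best response News.
Service B against (Bundled, Originals): payoffs 3, 2, 7 → best response News.
Service B against (Bundled, Licensed): payoffs 1, 9, 4 → best response Sports.
Service C against (News, Licensed): payoffs 1, 3 → best response Licensed.
Service C against (News, Sports): payoffs 4, 9 → best response Licensed.
Service C against (News, News): payoffs 6, 2 → best response Originals.
Service C against (Bundled, Licensed): payoffs 8, 2 → best response Originals.
Service C against (Bundled, Sports): payoffs 5, 7 → best response Licensed.
Service C against (Bundled, News): payoffs 6, 1 → best response Originals.
Mutual best responses: (Bundled, Sports, Licensed); (Bundled, News, Originals).

Pure-strategy Nash equilibria: (Bundled, Sports, Licensed); (Bundled, News, Originals)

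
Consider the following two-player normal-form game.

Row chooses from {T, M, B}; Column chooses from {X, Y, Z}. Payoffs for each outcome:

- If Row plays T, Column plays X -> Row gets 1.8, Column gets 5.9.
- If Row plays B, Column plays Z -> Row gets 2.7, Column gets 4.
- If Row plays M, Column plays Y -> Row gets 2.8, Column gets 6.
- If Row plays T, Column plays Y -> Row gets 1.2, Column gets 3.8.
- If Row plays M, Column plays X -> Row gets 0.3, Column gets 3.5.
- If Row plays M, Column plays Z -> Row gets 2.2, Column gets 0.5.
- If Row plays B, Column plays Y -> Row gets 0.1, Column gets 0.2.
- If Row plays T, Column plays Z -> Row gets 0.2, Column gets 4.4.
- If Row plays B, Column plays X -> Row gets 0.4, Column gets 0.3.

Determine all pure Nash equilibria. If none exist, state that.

Row against X: payoffs 1.8, 0.3, 0.4 → best response T.
Row against Y: payoffs 1.2, 2.8, 0.1 → best response M.
Row against Z: payoffs 0.2, 2.2, 2.7 → best response B.
Column against T: payoffs 5.9, 3.8, 4.4 → best response X.
Column against M: payoffs 3.5, 6, 0.5 → best response Y.
Column against B: payoffs 0.3, 0.2, 4 → best response Z.
Mutual best responses: (T, X); (M, Y); (B, Z).

Pure-strategy Nash equilibria: (T, X) and (M, Y) and (B, Z)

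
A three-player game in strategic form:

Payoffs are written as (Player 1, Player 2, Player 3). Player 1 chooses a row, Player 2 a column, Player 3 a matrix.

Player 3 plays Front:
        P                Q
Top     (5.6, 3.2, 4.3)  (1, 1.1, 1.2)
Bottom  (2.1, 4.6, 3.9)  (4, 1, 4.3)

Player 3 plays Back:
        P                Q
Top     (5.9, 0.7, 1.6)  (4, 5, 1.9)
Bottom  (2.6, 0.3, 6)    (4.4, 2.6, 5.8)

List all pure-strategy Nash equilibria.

Pure-strategy Nash equilibria: (Top, P, Front); (Bottom, Q, Back)

For each strategy profile, look for a profitable unilateral deviation.
(Top, P, Front): Player 1 gets 5.6, best alternative 2.1; Player 2 gets 3.2, best alternative 1.1; Player 3 gets 4.3, best alternative 1.6. No profitable deviation — NE.
(Top, P, Back): Player 2 can switch to Q (0.7 → 5). Not NE.
(Top, Q, Front): Player 1 can switch to Bottom (1 → 4). Not NE.
(Top, Q, Back): Player 1 can switch to Bottom (4 → 4.4). Not NE.
(Bottom, P, Front): Player 1 can switch to Top (2.1 → 5.6). Not NE.
(Bottom, P, Back): Player 1 can switch to Top (2.6 → 5.9). Not NE.
(Bottom, Q, Front): Player 2 can switch to P (1 → 4.6). Not NE.
(Bottom, Q, Back): Player 1 gets 4.4, best alternative 4; Player 2 gets 2.6, best alternative 0.3; Player 3 gets 5.8, best alternative 4.3. No profitable deviation — NE.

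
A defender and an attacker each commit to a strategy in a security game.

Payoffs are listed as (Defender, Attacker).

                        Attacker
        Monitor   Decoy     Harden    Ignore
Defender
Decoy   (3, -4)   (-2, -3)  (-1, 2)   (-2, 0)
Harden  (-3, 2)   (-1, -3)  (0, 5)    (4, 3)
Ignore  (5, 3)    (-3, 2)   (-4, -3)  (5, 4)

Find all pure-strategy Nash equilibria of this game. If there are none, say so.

(Harden, Harden); (Ignore, Ignore)

For each strategy profile, look for a profitable unilateral deviation.
(Decoy, Monitor): Defender can switch to Ignore (3 → 5). Not NE.
(Decoy, Decoy): Defender can switch to Harden (-2 → -1). Not NE.
(Decoy, Harden): Defender can switch to Harden (-1 → 0). Not NE.
(Decoy, Ignore): Defender can switch to Harden (-2 → 4). Not NE.
(Harden, Monitor): Defender can switch to Decoy (-3 → 3). Not NE.
(Harden, Decoy): Attacker can switch to Monitor (-3 → 2). Not NE.
(Harden, Harden): Defender gets 0, best alternative -1; Attacker gets 5, best alternative 3. No profitable deviation — NE.
(Harden, Ignore): Defender can switch to Ignore (4 → 5). Not NE.
(Ignore, Monitor): Attacker can switch to Ignore (3 → 4). Not NE.
(Ignore, Decoy): Defender can switch to Decoy (-3 → -2). Not NE.
(Ignore, Harden): Defender can switch to Decoy (-4 → -1). Not NE.
(Ignore, Ignore): Defender gets 5, best alternative 4; Attacker gets 4, best alternative 3. No profitable deviation — NE.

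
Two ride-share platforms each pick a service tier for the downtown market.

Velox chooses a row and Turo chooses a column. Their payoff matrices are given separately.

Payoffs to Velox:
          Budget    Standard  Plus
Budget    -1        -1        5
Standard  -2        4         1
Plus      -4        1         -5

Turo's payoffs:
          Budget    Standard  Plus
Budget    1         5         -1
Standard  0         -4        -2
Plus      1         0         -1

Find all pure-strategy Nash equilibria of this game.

Velox against Budget: payoffs -1, -2, -4 → best response Budget.
Velox against Standard: payoffs -1, 4, 1 → best response Standard.
Velox against Plus: payoffs 5, 1, -5 → best response Budget.
Turo against Budget: payoffs 1, 5, -1 → best response Standard.
Turo against Standard: payoffs 0, -4, -2 → best response Budget.
Turo against Plus: payoffs 1, 0, -1 → best response Budget.
No profile is a mutual best response for all players.

There is no pure-strategy Nash equilibrium.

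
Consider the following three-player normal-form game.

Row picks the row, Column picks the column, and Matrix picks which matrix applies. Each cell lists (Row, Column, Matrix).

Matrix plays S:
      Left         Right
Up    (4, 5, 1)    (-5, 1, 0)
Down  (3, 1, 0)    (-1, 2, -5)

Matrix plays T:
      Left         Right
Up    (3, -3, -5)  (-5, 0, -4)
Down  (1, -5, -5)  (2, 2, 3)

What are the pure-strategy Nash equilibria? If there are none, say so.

Row against (Left, S): payoffs 4, 3 → best response Up.
Row against (Left, T): payoffs 3, 1 → best response Up.
Row against (Right, S): payoffs -5, -1 → best response Down.
Row against (Right, T): payoffs -5, 2 → best response Down.
Column against (Up, S): payoffs 5, 1 → best response Left.
Column against (Up, T): payoffs -3, 0 → best response Right.
Column against (Down, S): payoffs 1, 2 → best response Right.
Column against (Down, T): payoffs -5, 2 → best response Right.
Matrix against (Up, Left): payoffs 1, -5 → best response S.
Matrix against (Up, Right): payoffs 0, -4 → best response S.
Matrix against (Down, Left): payoffs 0, -5 → best response S.
Matrix against (Down, Right): payoffs -5, 3 → best response T.
Mutual best responses: (Up, Left, S); (Down, Right, T).

Pure-strategy Nash equilibria: (Up, Left, S); (Down, Right, T)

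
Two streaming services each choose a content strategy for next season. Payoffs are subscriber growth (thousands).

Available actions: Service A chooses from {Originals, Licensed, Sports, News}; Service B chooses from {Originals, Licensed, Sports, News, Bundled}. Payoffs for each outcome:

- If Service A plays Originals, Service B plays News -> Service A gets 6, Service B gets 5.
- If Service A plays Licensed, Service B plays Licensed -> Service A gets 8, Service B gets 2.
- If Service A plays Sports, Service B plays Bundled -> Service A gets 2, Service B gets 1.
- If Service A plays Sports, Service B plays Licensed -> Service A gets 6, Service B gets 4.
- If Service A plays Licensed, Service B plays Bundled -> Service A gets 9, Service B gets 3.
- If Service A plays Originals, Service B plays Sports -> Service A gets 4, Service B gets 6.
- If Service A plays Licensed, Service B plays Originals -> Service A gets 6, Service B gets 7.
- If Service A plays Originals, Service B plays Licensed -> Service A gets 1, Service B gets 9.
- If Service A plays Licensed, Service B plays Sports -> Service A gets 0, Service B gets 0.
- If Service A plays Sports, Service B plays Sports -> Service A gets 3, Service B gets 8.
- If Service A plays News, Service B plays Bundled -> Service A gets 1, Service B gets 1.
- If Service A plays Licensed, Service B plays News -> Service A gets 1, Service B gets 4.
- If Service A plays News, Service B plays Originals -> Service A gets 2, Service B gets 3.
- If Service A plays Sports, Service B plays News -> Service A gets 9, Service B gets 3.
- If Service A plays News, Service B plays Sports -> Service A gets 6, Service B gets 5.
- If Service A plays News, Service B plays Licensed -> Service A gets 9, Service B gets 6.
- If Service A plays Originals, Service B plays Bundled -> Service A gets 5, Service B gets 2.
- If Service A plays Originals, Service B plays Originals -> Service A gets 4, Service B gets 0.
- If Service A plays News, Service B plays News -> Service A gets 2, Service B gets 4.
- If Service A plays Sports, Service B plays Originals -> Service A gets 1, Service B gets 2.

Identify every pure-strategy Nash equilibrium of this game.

Pure-strategy Nash equilibria: (Licensed, Originals), (News, Licensed)

(Originals, Originals): Service A can switch to Licensed (4 → 6). Not NE.
(Originals, Licensed): Service A can switch to Licensed (1 → 8). Not NE.
(Originals, Sports): Service A can switch to News (4 → 6). Not NE.
(Originals, News): Service A can switch to Sports (6 → 9). Not NE.
(Originals, Bundled): Service A can switch to Licensed (5 → 9). Not NE.
(Licensed, Originals): Service A gets 6, best alternative 4; Service B gets 7, best alternative 4. No profitable deviation — NE.
(Licensed, Licensed): Service A can switch to News (8 → 9). Not NE.
(Licensed, Sports): Service A can switch to Originals (0 → 4). Not NE.
(Licensed, News): Service A can switch to Originals (1 → 6). Not NE.
(News, Licensed): Service A gets 9, best alternative 8; Service B gets 6, best alternative 5. No profitable deviation — NE.
(The remaining 10 profiles each have a profitable deviation by the same check.)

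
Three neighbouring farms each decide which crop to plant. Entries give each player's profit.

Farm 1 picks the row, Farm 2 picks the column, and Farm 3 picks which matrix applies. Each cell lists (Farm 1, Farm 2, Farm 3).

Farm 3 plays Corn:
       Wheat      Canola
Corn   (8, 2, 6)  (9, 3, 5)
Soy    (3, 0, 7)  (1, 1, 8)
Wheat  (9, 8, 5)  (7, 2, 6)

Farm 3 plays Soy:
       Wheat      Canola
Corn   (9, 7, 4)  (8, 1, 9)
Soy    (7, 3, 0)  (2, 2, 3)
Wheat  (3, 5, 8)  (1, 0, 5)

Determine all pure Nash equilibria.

No pure-strategy Nash equilibrium.

Farm 1 against (Wheat, Corn): payoffs 8, 3, 9 → best response Wheat.
Farm 1 against (Wheat, Soy): payoffs 9, 7, 3 → best response Corn.
Farm 1 against (Canola, Corn): payoffs 9, 1, 7 → best response Corn.
Farm 1 against (Canola, Soy): payoffs 8, 2, 1 → best response Corn.
Farm 2 against (Corn, Corn): payoffs 2, 3 → best response Canola.
Farm 2 against (Corn, Soy): payoffs 7, 1 → best response Wheat.
Farm 2 against (Soy, Corn): payoffs 0, 1 → best response Canola.
Farm 2 against (Soy, Soy): payoffs 3, 2 → best response Wheat.
Farm 2 against (Wheat, Corn): payoffs 8, 2 → best response Wheat.
Farm 2 against (Wheat, Soy): payoffs 5, 0 → best response Wheat.
Farm 3 against (Corn, Wheat): payoffs 6, 4 → best response Corn.
Farm 3 against (Corn, Canola): payoffs 5, 9 → best response Soy.
Farm 3 against (Soy, Wheat): payoffs 7, 0 → best response Corn.
Farm 3 against (Soy, Canola): payoffs 8, 3 → best response Corn.
Farm 3 against (Wheat, Wheat): payoffs 5, 8 → best response Soy.
Farm 3 against (Wheat, Canola): payoffs 6, 5 → best response Corn.
No profile is a mutual best response for all players.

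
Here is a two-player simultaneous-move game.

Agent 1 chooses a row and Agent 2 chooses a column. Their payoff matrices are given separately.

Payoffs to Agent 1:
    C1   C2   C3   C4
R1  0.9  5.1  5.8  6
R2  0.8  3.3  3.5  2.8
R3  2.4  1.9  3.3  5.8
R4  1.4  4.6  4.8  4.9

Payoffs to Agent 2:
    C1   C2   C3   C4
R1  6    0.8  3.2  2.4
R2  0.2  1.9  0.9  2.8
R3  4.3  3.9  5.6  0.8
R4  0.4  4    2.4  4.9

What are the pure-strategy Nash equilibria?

No pure-strategy Nash equilibrium.

Agent 1 against C1: payoffs 0.9, 0.8, 2.4, 1.4 → best response R3.
Agent 1 against C2: payoffs 5.1, 3.3, 1.9, 4.6 → best response R1.
Agent 1 against C3: payoffs 5.8, 3.5, 3.3, 4.8 → best response R1.
Agent 1 against C4: payoffs 6, 2.8, 5.8, 4.9 → best response R1.
Agent 2 against R1: payoffs 6, 0.8, 3.2, 2.4 → best response C1.
Agent 2 against R2: payoffs 0.2, 1.9, 0.9, 2.8 → best response C4.
Agent 2 against R3: payoffs 4.3, 3.9, 5.6, 0.8 → best response C3.
Agent 2 against R4: payoffs 0.4, 4, 2.4, 4.9 → best response C4.
No profile is a mutual best response for all players.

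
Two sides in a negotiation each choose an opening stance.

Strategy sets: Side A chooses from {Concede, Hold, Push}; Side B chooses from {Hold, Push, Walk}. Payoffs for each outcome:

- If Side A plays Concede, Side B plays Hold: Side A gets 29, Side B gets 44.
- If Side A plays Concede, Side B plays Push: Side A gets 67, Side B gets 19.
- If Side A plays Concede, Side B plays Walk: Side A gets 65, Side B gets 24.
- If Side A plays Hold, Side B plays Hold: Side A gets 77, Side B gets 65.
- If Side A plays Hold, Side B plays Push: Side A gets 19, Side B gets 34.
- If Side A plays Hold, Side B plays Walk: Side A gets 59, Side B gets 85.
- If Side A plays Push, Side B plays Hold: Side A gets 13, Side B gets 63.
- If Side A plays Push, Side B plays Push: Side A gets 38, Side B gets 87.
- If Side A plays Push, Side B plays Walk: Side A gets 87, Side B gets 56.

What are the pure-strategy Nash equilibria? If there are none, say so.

Mark each player's best response to every combination of opponents' strategies; a profile where every player is best-responding is a pure Nash equilibrium.
Side A against Hold: payoffs 29, 77, 13 → best response Hold.
Side A against Push: payoffs 67, 19, 38 → best response Concede.
Side A against Walk: payoffs 65, 59, 87 → best response Push.
Side B against Concede: payoffs 44, 19, 24 → best response Hold.
Side B against Hold: payoffs 65, 34, 85 → best response Walk.
Side B against Push: payoffs 63, 87, 56 → best response Push.
No profile is a mutual best response for all players.

There is no pure-strategy Nash equilibrium.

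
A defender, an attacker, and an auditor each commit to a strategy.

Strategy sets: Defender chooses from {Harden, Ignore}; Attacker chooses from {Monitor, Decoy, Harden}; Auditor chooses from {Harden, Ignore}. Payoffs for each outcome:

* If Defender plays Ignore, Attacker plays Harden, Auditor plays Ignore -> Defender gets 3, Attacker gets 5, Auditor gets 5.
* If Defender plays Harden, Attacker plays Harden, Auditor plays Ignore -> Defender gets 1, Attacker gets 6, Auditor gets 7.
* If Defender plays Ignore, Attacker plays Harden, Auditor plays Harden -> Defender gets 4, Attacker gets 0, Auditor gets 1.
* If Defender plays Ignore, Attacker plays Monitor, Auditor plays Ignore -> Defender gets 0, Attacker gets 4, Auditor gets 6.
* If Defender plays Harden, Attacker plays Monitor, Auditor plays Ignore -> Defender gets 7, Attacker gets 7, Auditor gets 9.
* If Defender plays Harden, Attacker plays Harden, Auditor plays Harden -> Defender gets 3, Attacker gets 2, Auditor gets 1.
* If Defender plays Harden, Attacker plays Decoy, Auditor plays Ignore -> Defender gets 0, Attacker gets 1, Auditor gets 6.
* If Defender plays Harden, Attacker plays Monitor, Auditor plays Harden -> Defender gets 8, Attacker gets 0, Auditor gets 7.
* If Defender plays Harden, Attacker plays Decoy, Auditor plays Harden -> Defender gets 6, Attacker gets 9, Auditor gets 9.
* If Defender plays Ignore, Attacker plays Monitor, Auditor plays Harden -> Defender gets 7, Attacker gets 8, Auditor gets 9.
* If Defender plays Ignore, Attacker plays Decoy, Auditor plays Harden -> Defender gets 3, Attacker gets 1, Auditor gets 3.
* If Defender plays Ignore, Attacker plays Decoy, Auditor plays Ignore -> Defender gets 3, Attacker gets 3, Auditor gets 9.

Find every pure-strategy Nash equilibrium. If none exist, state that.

Check each profile: it is a Nash equilibrium iff no player can strictly gain by switching unilaterally.
(Harden, Monitor, Harden): Attacker can switch to Decoy (0 → 9). Not NE.
(Harden, Monitor, Ignore): Defender gets 7, best alternative 0; Attacker gets 7, best alternative 6; Auditor gets 9, best alternative 7. No profitable deviation — NE.
(Harden, Decoy, Harden): Defender gets 6, best alternative 3; Attacker gets 9, best alternative 2; Auditor gets 9, best alternative 6. No profitable deviation — NE.
(Harden, Decoy, Ignore): Defender can switch to Ignore (0 → 3). Not NE.
(Harden, Harden, Harden): Defender can switch to Ignore (3 → 4). Not NE.
(Harden, Harden, Ignore): Defender can switch to Ignore (1 → 3). Not NE.
(Ignore, Monitor, Harden): Defender can switch to Harden (7 → 8). Not NE.
(Ignore, Monitor, Ignore): Defender can switch to Harden (0 → 7). Not NE.
(Ignore, Harden, Ignore): Defender gets 3, best alternative 1; Attacker gets 5, best alternative 4; Auditor gets 5, best alternative 1. No profitable deviation — NE.
(The remaining 3 profiles each have a profitable deviation by the same check.)

(Harden, Monitor, Ignore); (Harden, Decoy, Harden); (Ignore, Harden, Ignore)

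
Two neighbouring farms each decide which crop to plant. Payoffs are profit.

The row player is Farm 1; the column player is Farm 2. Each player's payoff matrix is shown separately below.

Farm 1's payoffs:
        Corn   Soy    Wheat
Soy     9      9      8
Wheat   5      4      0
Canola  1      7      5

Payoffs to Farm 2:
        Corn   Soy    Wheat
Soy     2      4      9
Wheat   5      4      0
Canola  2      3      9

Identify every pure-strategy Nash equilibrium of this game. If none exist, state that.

(Soy, Wheat)

Check each profile: it is a Nash equilibrium iff no player can strictly gain by switching unilaterally.
(Soy, Corn): Farm 2 can switch to Soy (2 → 4). Not NE.
(Soy, Soy): Farm 2 can switch to Wheat (4 → 9). Not NE.
(Soy, Wheat): Farm 1 gets 8, best alternative 5; Farm 2 gets 9, best alternative 4. No profitable deviation — NE.
(Wheat, Corn): Farm 1 can switch to Soy (5 → 9). Not NE.
(Wheat, Soy): Farm 1 can switch to Soy (4 → 9). Not NE.
(Wheat, Wheat): Farm 1 can switch to Soy (0 → 8). Not NE.
(Canola, Corn): Farm 1 can switch to Soy (1 → 9). Not NE.
(The remaining 2 profiles each have a profitable deviation by the same check.)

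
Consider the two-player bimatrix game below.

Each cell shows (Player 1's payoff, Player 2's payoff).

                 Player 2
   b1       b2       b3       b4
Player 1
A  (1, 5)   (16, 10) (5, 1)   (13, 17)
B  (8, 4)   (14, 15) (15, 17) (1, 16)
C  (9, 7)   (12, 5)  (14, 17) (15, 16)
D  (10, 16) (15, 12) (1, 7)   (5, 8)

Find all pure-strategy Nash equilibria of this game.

Mark each player's best response to every combination of opponents' strategies; a profile where every player is best-responding is a pure Nash equilibrium.
Player 1 against b1: payoffs 1, 8, 9, 10 → best response D.
Player 1 against b2: payoffs 16, 14, 12, 15 → best response A.
Player 1 against b3: payoffs 5, 15, 14, 1 → best response B.
Player 1 against b4: payoffs 13, 1, 15, 5 → best response C.
Player 2 against A: payoffs 5, 10, 1, 17 → best response b4.
Player 2 against B: payoffs 4, 15, 17, 16 → best response b3.
Player 2 against C: payoffs 7, 5, 17, 16 → best response b3.
Player 2 against D: payoffs 16, 12, 7, 8 → best response b1.
Mutual best responses: (B, b3); (D, b1).

The pure Nash equilibria are (B, b3), (D, b1).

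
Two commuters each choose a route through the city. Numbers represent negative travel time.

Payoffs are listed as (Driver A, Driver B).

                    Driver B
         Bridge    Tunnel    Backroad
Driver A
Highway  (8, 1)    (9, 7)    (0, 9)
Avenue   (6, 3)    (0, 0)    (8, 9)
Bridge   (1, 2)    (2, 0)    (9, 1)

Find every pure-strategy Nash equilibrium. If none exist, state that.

(Highway, Bridge): Driver B can switch to Tunnel (1 → 7). Not NE.
(Highway, Tunnel): Driver B can switch to Backroad (7 → 9). Not NE.
(Highway, Backroad): Driver A can switch to Avenue (0 → 8). Not NE.
(Avenue, Bridge): Driver A can switch to Highway (6 → 8). Not NE.
(Avenue, Tunnel): Driver A can switch to Highway (0 → 9). Not NE.
(Avenue, Backroad): Driver A can switch to Bridge (8 → 9). Not NE.
(The remaining 3 profiles each have a profitable deviation by the same check.)

This game has no pure Nash equilibrium.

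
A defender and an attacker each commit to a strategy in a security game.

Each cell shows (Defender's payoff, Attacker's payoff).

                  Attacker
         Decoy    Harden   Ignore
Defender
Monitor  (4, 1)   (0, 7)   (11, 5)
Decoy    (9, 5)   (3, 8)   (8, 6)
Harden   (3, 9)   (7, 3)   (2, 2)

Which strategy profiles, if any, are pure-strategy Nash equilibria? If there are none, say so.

This game has no pure Nash equilibrium.

Check each profile: it is a Nash equilibrium iff no player can strictly gain by switching unilaterally.
(Monitor, Decoy): Defender can switch to Decoy (4 → 9). Not NE.
(Monitor, Harden): Defender can switch to Decoy (0 → 3). Not NE.
(Monitor, Ignore): Attacker can switch to Harden (5 → 7). Not NE.
(Decoy, Decoy): Attacker can switch to Harden (5 → 8). Not NE.
(Decoy, Harden): Defender can switch to Harden (3 → 7). Not NE.
(Decoy, Ignore): Defender can switch to Monitor (8 → 11). Not NE.
(The remaining 3 profiles each have a profitable deviation by the same check.)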